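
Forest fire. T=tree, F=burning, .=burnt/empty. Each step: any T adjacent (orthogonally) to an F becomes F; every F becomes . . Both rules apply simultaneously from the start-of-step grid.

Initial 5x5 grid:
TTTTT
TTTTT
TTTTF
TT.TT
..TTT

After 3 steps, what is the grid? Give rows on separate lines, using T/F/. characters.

Step 1: 3 trees catch fire, 1 burn out
  TTTTT
  TTTTF
  TTTF.
  TT.TF
  ..TTT
Step 2: 5 trees catch fire, 3 burn out
  TTTTF
  TTTF.
  TTF..
  TT.F.
  ..TTF
Step 3: 4 trees catch fire, 5 burn out
  TTTF.
  TTF..
  TF...
  TT...
  ..TF.

TTTF.
TTF..
TF...
TT...
..TF.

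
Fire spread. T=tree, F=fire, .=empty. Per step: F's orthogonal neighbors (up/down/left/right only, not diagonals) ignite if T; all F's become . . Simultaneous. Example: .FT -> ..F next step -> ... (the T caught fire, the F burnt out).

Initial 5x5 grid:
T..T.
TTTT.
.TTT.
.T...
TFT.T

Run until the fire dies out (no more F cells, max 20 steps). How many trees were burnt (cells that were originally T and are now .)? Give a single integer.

Step 1: +3 fires, +1 burnt (F count now 3)
Step 2: +1 fires, +3 burnt (F count now 1)
Step 3: +2 fires, +1 burnt (F count now 2)
Step 4: +3 fires, +2 burnt (F count now 3)
Step 5: +2 fires, +3 burnt (F count now 2)
Step 6: +1 fires, +2 burnt (F count now 1)
Step 7: +0 fires, +1 burnt (F count now 0)
Fire out after step 7
Initially T: 13, now '.': 24
Total burnt (originally-T cells now '.'): 12

Answer: 12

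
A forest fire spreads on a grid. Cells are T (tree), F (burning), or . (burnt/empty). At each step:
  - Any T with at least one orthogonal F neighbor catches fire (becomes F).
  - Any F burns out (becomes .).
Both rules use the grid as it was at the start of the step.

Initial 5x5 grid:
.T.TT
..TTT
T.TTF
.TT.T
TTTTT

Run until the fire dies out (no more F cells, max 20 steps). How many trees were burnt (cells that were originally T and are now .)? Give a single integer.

Answer: 15

Derivation:
Step 1: +3 fires, +1 burnt (F count now 3)
Step 2: +4 fires, +3 burnt (F count now 4)
Step 3: +4 fires, +4 burnt (F count now 4)
Step 4: +2 fires, +4 burnt (F count now 2)
Step 5: +1 fires, +2 burnt (F count now 1)
Step 6: +1 fires, +1 burnt (F count now 1)
Step 7: +0 fires, +1 burnt (F count now 0)
Fire out after step 7
Initially T: 17, now '.': 23
Total burnt (originally-T cells now '.'): 15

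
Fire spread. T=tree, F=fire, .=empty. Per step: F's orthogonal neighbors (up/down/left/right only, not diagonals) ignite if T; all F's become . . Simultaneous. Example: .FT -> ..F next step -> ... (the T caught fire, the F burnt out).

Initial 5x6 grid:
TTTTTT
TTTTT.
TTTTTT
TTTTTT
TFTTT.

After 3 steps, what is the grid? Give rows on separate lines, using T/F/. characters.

Step 1: 3 trees catch fire, 1 burn out
  TTTTTT
  TTTTT.
  TTTTTT
  TFTTTT
  F.FTT.
Step 2: 4 trees catch fire, 3 burn out
  TTTTTT
  TTTTT.
  TFTTTT
  F.FTTT
  ...FT.
Step 3: 5 trees catch fire, 4 burn out
  TTTTTT
  TFTTT.
  F.FTTT
  ...FTT
  ....F.

TTTTTT
TFTTT.
F.FTTT
...FTT
....F.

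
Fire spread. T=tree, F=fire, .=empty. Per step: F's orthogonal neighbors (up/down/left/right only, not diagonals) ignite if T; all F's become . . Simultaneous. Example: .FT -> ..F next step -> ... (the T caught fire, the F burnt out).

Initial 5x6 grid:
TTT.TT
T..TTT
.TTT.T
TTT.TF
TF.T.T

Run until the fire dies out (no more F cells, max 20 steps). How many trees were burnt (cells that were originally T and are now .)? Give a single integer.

Answer: 15

Derivation:
Step 1: +5 fires, +2 burnt (F count now 5)
Step 2: +4 fires, +5 burnt (F count now 4)
Step 3: +3 fires, +4 burnt (F count now 3)
Step 4: +3 fires, +3 burnt (F count now 3)
Step 5: +0 fires, +3 burnt (F count now 0)
Fire out after step 5
Initially T: 20, now '.': 25
Total burnt (originally-T cells now '.'): 15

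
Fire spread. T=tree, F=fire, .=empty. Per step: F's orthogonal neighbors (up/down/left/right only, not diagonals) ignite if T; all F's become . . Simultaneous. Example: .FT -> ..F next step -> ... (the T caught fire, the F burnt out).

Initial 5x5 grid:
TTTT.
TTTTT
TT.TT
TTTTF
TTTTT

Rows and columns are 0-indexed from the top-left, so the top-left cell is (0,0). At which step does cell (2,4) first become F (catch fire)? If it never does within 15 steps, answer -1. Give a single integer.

Step 1: cell (2,4)='F' (+3 fires, +1 burnt)
  -> target ignites at step 1
Step 2: cell (2,4)='.' (+4 fires, +3 burnt)
Step 3: cell (2,4)='.' (+3 fires, +4 burnt)
Step 4: cell (2,4)='.' (+5 fires, +3 burnt)
Step 5: cell (2,4)='.' (+4 fires, +5 burnt)
Step 6: cell (2,4)='.' (+2 fires, +4 burnt)
Step 7: cell (2,4)='.' (+1 fires, +2 burnt)
Step 8: cell (2,4)='.' (+0 fires, +1 burnt)
  fire out at step 8

1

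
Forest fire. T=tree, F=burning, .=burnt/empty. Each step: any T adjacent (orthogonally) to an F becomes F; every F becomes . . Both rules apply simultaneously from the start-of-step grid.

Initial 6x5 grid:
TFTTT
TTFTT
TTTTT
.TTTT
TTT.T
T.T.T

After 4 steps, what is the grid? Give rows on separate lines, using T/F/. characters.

Step 1: 5 trees catch fire, 2 burn out
  F.FTT
  TF.FT
  TTFTT
  .TTTT
  TTT.T
  T.T.T
Step 2: 6 trees catch fire, 5 burn out
  ...FT
  F...F
  TF.FT
  .TFTT
  TTT.T
  T.T.T
Step 3: 6 trees catch fire, 6 burn out
  ....F
  .....
  F...F
  .F.FT
  TTF.T
  T.T.T
Step 4: 3 trees catch fire, 6 burn out
  .....
  .....
  .....
  ....F
  TF..T
  T.F.T

.....
.....
.....
....F
TF..T
T.F.T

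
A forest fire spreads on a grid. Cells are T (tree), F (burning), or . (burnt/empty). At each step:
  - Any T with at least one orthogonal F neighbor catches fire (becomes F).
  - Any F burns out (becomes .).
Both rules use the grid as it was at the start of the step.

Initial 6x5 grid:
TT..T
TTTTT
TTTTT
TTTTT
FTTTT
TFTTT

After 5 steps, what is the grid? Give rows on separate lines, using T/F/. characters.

Step 1: 4 trees catch fire, 2 burn out
  TT..T
  TTTTT
  TTTTT
  FTTTT
  .FTTT
  F.FTT
Step 2: 4 trees catch fire, 4 burn out
  TT..T
  TTTTT
  FTTTT
  .FTTT
  ..FTT
  ...FT
Step 3: 5 trees catch fire, 4 burn out
  TT..T
  FTTTT
  .FTTT
  ..FTT
  ...FT
  ....F
Step 4: 5 trees catch fire, 5 burn out
  FT..T
  .FTTT
  ..FTT
  ...FT
  ....F
  .....
Step 5: 4 trees catch fire, 5 burn out
  .F..T
  ..FTT
  ...FT
  ....F
  .....
  .....

.F..T
..FTT
...FT
....F
.....
.....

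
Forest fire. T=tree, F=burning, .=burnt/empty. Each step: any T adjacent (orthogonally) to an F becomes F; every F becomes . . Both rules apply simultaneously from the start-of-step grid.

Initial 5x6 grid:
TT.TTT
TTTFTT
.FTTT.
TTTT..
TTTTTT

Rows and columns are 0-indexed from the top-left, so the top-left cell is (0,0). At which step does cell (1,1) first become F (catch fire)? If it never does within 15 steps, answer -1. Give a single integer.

Step 1: cell (1,1)='F' (+7 fires, +2 burnt)
  -> target ignites at step 1
Step 2: cell (1,1)='.' (+9 fires, +7 burnt)
Step 3: cell (1,1)='.' (+5 fires, +9 burnt)
Step 4: cell (1,1)='.' (+1 fires, +5 burnt)
Step 5: cell (1,1)='.' (+1 fires, +1 burnt)
Step 6: cell (1,1)='.' (+0 fires, +1 burnt)
  fire out at step 6

1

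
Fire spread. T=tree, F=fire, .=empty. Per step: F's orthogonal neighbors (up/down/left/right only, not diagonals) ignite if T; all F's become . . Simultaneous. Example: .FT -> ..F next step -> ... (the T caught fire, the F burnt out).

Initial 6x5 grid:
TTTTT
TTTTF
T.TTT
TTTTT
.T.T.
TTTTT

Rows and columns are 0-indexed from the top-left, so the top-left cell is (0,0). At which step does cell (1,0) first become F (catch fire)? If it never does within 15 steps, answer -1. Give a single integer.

Step 1: cell (1,0)='T' (+3 fires, +1 burnt)
Step 2: cell (1,0)='T' (+4 fires, +3 burnt)
Step 3: cell (1,0)='T' (+4 fires, +4 burnt)
Step 4: cell (1,0)='F' (+4 fires, +4 burnt)
  -> target ignites at step 4
Step 5: cell (1,0)='.' (+4 fires, +4 burnt)
Step 6: cell (1,0)='.' (+4 fires, +4 burnt)
Step 7: cell (1,0)='.' (+1 fires, +4 burnt)
Step 8: cell (1,0)='.' (+1 fires, +1 burnt)
Step 9: cell (1,0)='.' (+0 fires, +1 burnt)
  fire out at step 9

4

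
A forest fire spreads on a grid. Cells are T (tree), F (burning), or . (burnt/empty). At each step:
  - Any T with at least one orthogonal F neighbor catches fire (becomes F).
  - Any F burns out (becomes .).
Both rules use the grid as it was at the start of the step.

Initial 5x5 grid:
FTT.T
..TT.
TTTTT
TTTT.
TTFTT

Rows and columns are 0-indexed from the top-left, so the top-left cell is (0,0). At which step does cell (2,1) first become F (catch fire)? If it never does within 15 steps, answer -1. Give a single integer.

Step 1: cell (2,1)='T' (+4 fires, +2 burnt)
Step 2: cell (2,1)='T' (+6 fires, +4 burnt)
Step 3: cell (2,1)='F' (+4 fires, +6 burnt)
  -> target ignites at step 3
Step 4: cell (2,1)='.' (+3 fires, +4 burnt)
Step 5: cell (2,1)='.' (+0 fires, +3 burnt)
  fire out at step 5

3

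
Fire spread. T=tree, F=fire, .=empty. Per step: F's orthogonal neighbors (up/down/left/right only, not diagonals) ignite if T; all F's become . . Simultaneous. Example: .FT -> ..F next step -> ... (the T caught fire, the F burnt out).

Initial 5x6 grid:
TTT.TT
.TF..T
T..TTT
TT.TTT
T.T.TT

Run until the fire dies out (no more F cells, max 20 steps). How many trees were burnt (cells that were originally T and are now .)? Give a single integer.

Step 1: +2 fires, +1 burnt (F count now 2)
Step 2: +1 fires, +2 burnt (F count now 1)
Step 3: +1 fires, +1 burnt (F count now 1)
Step 4: +0 fires, +1 burnt (F count now 0)
Fire out after step 4
Initially T: 20, now '.': 14
Total burnt (originally-T cells now '.'): 4

Answer: 4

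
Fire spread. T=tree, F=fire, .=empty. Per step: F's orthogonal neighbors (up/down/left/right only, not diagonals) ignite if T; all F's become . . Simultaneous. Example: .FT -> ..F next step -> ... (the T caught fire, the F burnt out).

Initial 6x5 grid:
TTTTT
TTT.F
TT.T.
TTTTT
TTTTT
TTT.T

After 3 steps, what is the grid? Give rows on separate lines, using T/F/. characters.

Step 1: 1 trees catch fire, 1 burn out
  TTTTF
  TTT..
  TT.T.
  TTTTT
  TTTTT
  TTT.T
Step 2: 1 trees catch fire, 1 burn out
  TTTF.
  TTT..
  TT.T.
  TTTTT
  TTTTT
  TTT.T
Step 3: 1 trees catch fire, 1 burn out
  TTF..
  TTT..
  TT.T.
  TTTTT
  TTTTT
  TTT.T

TTF..
TTT..
TT.T.
TTTTT
TTTTT
TTT.T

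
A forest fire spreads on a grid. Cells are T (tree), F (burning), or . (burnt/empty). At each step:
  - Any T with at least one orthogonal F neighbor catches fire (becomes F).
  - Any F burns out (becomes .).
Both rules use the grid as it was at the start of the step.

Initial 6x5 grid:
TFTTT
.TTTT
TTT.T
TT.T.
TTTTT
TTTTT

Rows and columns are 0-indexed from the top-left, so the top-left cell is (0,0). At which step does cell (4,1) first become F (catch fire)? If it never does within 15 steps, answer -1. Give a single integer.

Step 1: cell (4,1)='T' (+3 fires, +1 burnt)
Step 2: cell (4,1)='T' (+3 fires, +3 burnt)
Step 3: cell (4,1)='T' (+5 fires, +3 burnt)
Step 4: cell (4,1)='F' (+3 fires, +5 burnt)
  -> target ignites at step 4
Step 5: cell (4,1)='.' (+4 fires, +3 burnt)
Step 6: cell (4,1)='.' (+3 fires, +4 burnt)
Step 7: cell (4,1)='.' (+3 fires, +3 burnt)
Step 8: cell (4,1)='.' (+1 fires, +3 burnt)
Step 9: cell (4,1)='.' (+0 fires, +1 burnt)
  fire out at step 9

4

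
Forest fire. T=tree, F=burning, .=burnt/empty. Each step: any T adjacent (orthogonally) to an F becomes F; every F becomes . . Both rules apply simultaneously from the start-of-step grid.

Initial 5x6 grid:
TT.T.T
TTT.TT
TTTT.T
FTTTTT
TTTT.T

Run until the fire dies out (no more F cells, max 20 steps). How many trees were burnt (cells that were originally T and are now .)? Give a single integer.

Step 1: +3 fires, +1 burnt (F count now 3)
Step 2: +4 fires, +3 burnt (F count now 4)
Step 3: +5 fires, +4 burnt (F count now 5)
Step 4: +5 fires, +5 burnt (F count now 5)
Step 5: +1 fires, +5 burnt (F count now 1)
Step 6: +2 fires, +1 burnt (F count now 2)
Step 7: +1 fires, +2 burnt (F count now 1)
Step 8: +2 fires, +1 burnt (F count now 2)
Step 9: +0 fires, +2 burnt (F count now 0)
Fire out after step 9
Initially T: 24, now '.': 29
Total burnt (originally-T cells now '.'): 23

Answer: 23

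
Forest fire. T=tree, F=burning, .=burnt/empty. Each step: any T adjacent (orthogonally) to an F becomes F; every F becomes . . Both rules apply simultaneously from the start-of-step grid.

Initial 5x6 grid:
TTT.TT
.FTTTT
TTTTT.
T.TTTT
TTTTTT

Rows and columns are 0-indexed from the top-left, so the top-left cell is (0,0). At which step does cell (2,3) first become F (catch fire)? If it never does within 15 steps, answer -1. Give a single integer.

Step 1: cell (2,3)='T' (+3 fires, +1 burnt)
Step 2: cell (2,3)='T' (+5 fires, +3 burnt)
Step 3: cell (2,3)='F' (+4 fires, +5 burnt)
  -> target ignites at step 3
Step 4: cell (2,3)='.' (+6 fires, +4 burnt)
Step 5: cell (2,3)='.' (+4 fires, +6 burnt)
Step 6: cell (2,3)='.' (+2 fires, +4 burnt)
Step 7: cell (2,3)='.' (+1 fires, +2 burnt)
Step 8: cell (2,3)='.' (+0 fires, +1 burnt)
  fire out at step 8

3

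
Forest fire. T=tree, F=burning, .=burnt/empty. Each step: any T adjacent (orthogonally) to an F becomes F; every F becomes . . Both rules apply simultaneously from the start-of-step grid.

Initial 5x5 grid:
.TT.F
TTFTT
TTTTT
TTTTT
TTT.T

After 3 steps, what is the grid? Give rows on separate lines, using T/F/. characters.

Step 1: 5 trees catch fire, 2 burn out
  .TF..
  TF.FF
  TTFTT
  TTTTT
  TTT.T
Step 2: 6 trees catch fire, 5 burn out
  .F...
  F....
  TF.FF
  TTFTT
  TTT.T
Step 3: 5 trees catch fire, 6 burn out
  .....
  .....
  F....
  TF.FF
  TTF.T

.....
.....
F....
TF.FF
TTF.T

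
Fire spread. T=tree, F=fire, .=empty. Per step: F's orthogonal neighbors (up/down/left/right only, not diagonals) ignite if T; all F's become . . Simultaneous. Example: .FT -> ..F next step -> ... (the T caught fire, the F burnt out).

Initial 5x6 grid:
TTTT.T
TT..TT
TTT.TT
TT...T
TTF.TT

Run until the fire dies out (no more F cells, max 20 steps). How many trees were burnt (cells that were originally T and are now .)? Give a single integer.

Answer: 13

Derivation:
Step 1: +1 fires, +1 burnt (F count now 1)
Step 2: +2 fires, +1 burnt (F count now 2)
Step 3: +2 fires, +2 burnt (F count now 2)
Step 4: +3 fires, +2 burnt (F count now 3)
Step 5: +2 fires, +3 burnt (F count now 2)
Step 6: +2 fires, +2 burnt (F count now 2)
Step 7: +1 fires, +2 burnt (F count now 1)
Step 8: +0 fires, +1 burnt (F count now 0)
Fire out after step 8
Initially T: 21, now '.': 22
Total burnt (originally-T cells now '.'): 13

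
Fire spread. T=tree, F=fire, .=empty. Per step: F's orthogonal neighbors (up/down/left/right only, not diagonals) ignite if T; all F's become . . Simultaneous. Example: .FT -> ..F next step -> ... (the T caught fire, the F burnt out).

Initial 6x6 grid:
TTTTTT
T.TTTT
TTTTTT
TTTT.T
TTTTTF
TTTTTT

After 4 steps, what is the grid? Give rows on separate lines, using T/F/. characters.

Step 1: 3 trees catch fire, 1 burn out
  TTTTTT
  T.TTTT
  TTTTTT
  TTTT.F
  TTTTF.
  TTTTTF
Step 2: 3 trees catch fire, 3 burn out
  TTTTTT
  T.TTTT
  TTTTTF
  TTTT..
  TTTF..
  TTTTF.
Step 3: 5 trees catch fire, 3 burn out
  TTTTTT
  T.TTTF
  TTTTF.
  TTTF..
  TTF...
  TTTF..
Step 4: 6 trees catch fire, 5 burn out
  TTTTTF
  T.TTF.
  TTTF..
  TTF...
  TF....
  TTF...

TTTTTF
T.TTF.
TTTF..
TTF...
TF....
TTF...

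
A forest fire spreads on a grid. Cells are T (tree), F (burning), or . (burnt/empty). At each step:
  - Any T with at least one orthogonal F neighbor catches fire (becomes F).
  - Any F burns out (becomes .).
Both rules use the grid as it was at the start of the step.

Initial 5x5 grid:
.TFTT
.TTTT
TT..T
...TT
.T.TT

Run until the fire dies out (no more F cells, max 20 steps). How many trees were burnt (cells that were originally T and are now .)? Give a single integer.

Step 1: +3 fires, +1 burnt (F count now 3)
Step 2: +3 fires, +3 burnt (F count now 3)
Step 3: +2 fires, +3 burnt (F count now 2)
Step 4: +2 fires, +2 burnt (F count now 2)
Step 5: +1 fires, +2 burnt (F count now 1)
Step 6: +2 fires, +1 burnt (F count now 2)
Step 7: +1 fires, +2 burnt (F count now 1)
Step 8: +0 fires, +1 burnt (F count now 0)
Fire out after step 8
Initially T: 15, now '.': 24
Total burnt (originally-T cells now '.'): 14

Answer: 14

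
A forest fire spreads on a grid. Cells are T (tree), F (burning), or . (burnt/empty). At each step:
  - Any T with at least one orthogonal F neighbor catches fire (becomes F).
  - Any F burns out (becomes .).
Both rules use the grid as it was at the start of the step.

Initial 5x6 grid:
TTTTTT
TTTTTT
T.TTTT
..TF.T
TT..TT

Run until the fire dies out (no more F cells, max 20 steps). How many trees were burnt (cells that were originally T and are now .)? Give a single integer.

Answer: 21

Derivation:
Step 1: +2 fires, +1 burnt (F count now 2)
Step 2: +3 fires, +2 burnt (F count now 3)
Step 3: +4 fires, +3 burnt (F count now 4)
Step 4: +5 fires, +4 burnt (F count now 5)
Step 5: +4 fires, +5 burnt (F count now 4)
Step 6: +3 fires, +4 burnt (F count now 3)
Step 7: +0 fires, +3 burnt (F count now 0)
Fire out after step 7
Initially T: 23, now '.': 28
Total burnt (originally-T cells now '.'): 21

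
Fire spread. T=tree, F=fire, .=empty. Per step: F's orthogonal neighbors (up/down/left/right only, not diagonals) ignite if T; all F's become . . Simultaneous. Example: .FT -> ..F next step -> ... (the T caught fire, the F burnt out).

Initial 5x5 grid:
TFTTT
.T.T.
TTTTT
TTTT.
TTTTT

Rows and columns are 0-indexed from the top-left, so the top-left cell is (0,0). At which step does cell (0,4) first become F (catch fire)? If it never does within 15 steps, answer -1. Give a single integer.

Step 1: cell (0,4)='T' (+3 fires, +1 burnt)
Step 2: cell (0,4)='T' (+2 fires, +3 burnt)
Step 3: cell (0,4)='F' (+5 fires, +2 burnt)
  -> target ignites at step 3
Step 4: cell (0,4)='.' (+4 fires, +5 burnt)
Step 5: cell (0,4)='.' (+4 fires, +4 burnt)
Step 6: cell (0,4)='.' (+1 fires, +4 burnt)
Step 7: cell (0,4)='.' (+1 fires, +1 burnt)
Step 8: cell (0,4)='.' (+0 fires, +1 burnt)
  fire out at step 8

3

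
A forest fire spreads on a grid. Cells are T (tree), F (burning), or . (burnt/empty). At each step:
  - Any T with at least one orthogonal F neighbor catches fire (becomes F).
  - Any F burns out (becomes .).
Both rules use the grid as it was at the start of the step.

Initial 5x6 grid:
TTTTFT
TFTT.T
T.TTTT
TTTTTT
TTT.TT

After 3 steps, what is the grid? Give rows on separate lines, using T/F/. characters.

Step 1: 5 trees catch fire, 2 burn out
  TFTF.F
  F.FT.T
  T.TTTT
  TTTTTT
  TTT.TT
Step 2: 6 trees catch fire, 5 burn out
  F.F...
  ...F.F
  F.FTTT
  TTTTTT
  TTT.TT
Step 3: 4 trees catch fire, 6 burn out
  ......
  ......
  ...FTF
  FTFTTT
  TTT.TT

......
......
...FTF
FTFTTT
TTT.TT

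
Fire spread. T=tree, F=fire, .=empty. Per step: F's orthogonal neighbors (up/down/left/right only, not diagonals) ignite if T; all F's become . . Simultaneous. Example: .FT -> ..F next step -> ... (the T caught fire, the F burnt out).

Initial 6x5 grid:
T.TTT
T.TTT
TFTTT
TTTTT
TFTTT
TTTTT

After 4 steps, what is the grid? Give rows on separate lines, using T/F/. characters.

Step 1: 6 trees catch fire, 2 burn out
  T.TTT
  T.TTT
  F.FTT
  TFTTT
  F.FTT
  TFTTT
Step 2: 8 trees catch fire, 6 burn out
  T.TTT
  F.FTT
  ...FT
  F.FTT
  ...FT
  F.FTT
Step 3: 7 trees catch fire, 8 burn out
  F.FTT
  ...FT
  ....F
  ...FT
  ....F
  ...FT
Step 4: 4 trees catch fire, 7 burn out
  ...FT
  ....F
  .....
  ....F
  .....
  ....F

...FT
....F
.....
....F
.....
....F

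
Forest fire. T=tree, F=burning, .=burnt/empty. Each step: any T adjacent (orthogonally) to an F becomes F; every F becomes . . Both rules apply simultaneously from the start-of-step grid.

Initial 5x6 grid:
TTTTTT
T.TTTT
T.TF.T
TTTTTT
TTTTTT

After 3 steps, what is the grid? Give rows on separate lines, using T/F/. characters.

Step 1: 3 trees catch fire, 1 burn out
  TTTTTT
  T.TFTT
  T.F..T
  TTTFTT
  TTTTTT
Step 2: 6 trees catch fire, 3 burn out
  TTTFTT
  T.F.FT
  T....T
  TTF.FT
  TTTFTT
Step 3: 7 trees catch fire, 6 burn out
  TTF.FT
  T....F
  T....T
  TF...F
  TTF.FT

TTF.FT
T....F
T....T
TF...F
TTF.FT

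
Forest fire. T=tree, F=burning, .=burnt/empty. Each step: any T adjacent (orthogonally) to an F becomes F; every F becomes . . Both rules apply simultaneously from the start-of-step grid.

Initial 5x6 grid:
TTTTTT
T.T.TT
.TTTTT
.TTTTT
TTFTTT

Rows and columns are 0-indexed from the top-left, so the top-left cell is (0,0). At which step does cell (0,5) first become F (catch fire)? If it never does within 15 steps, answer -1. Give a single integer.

Step 1: cell (0,5)='T' (+3 fires, +1 burnt)
Step 2: cell (0,5)='T' (+5 fires, +3 burnt)
Step 3: cell (0,5)='T' (+5 fires, +5 burnt)
Step 4: cell (0,5)='T' (+3 fires, +5 burnt)
Step 5: cell (0,5)='T' (+4 fires, +3 burnt)
Step 6: cell (0,5)='T' (+3 fires, +4 burnt)
Step 7: cell (0,5)='F' (+2 fires, +3 burnt)
  -> target ignites at step 7
Step 8: cell (0,5)='.' (+0 fires, +2 burnt)
  fire out at step 8

7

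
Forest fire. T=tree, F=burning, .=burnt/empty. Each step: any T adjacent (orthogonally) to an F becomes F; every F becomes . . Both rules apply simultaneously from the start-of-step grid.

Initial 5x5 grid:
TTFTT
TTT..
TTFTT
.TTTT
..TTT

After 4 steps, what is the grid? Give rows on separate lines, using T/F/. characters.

Step 1: 6 trees catch fire, 2 burn out
  TF.FT
  TTF..
  TF.FT
  .TFTT
  ..TTT
Step 2: 8 trees catch fire, 6 burn out
  F...F
  TF...
  F...F
  .F.FT
  ..FTT
Step 3: 3 trees catch fire, 8 burn out
  .....
  F....
  .....
  ....F
  ...FT
Step 4: 1 trees catch fire, 3 burn out
  .....
  .....
  .....
  .....
  ....F

.....
.....
.....
.....
....F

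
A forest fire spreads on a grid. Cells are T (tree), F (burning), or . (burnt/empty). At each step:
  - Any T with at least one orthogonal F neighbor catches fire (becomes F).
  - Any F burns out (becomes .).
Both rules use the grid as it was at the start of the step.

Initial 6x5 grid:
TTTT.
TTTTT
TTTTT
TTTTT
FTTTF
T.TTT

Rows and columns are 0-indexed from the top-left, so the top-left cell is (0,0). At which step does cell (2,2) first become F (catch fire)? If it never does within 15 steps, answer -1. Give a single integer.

Step 1: cell (2,2)='T' (+6 fires, +2 burnt)
Step 2: cell (2,2)='T' (+6 fires, +6 burnt)
Step 3: cell (2,2)='T' (+6 fires, +6 burnt)
Step 4: cell (2,2)='F' (+4 fires, +6 burnt)
  -> target ignites at step 4
Step 5: cell (2,2)='.' (+3 fires, +4 burnt)
Step 6: cell (2,2)='.' (+1 fires, +3 burnt)
Step 7: cell (2,2)='.' (+0 fires, +1 burnt)
  fire out at step 7

4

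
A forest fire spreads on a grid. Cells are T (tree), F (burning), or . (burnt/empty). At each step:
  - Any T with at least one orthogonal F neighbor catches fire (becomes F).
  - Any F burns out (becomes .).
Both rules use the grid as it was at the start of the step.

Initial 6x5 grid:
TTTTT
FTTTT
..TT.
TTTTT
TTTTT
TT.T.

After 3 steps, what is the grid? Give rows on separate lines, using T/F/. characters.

Step 1: 2 trees catch fire, 1 burn out
  FTTTT
  .FTTT
  ..TT.
  TTTTT
  TTTTT
  TT.T.
Step 2: 2 trees catch fire, 2 burn out
  .FTTT
  ..FTT
  ..TT.
  TTTTT
  TTTTT
  TT.T.
Step 3: 3 trees catch fire, 2 burn out
  ..FTT
  ...FT
  ..FT.
  TTTTT
  TTTTT
  TT.T.

..FTT
...FT
..FT.
TTTTT
TTTTT
TT.T.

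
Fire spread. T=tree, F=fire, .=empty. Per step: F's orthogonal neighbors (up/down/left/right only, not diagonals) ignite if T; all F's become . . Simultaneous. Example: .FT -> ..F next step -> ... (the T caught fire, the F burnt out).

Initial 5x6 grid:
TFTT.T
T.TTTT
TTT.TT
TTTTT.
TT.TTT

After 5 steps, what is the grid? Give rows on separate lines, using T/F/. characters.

Step 1: 2 trees catch fire, 1 burn out
  F.FT.T
  T.TTTT
  TTT.TT
  TTTTT.
  TT.TTT
Step 2: 3 trees catch fire, 2 burn out
  ...F.T
  F.FTTT
  TTT.TT
  TTTTT.
  TT.TTT
Step 3: 3 trees catch fire, 3 burn out
  .....T
  ...FTT
  FTF.TT
  TTTTT.
  TT.TTT
Step 4: 4 trees catch fire, 3 burn out
  .....T
  ....FT
  .F..TT
  FTFTT.
  TT.TTT
Step 5: 5 trees catch fire, 4 burn out
  .....T
  .....F
  ....FT
  .F.FT.
  FT.TTT

.....T
.....F
....FT
.F.FT.
FT.TTT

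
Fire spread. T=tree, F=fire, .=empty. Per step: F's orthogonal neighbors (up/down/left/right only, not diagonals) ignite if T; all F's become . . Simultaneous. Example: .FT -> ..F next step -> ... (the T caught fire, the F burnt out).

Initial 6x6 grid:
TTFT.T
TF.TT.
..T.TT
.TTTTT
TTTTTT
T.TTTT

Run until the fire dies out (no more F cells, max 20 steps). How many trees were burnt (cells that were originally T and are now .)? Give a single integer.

Step 1: +3 fires, +2 burnt (F count now 3)
Step 2: +2 fires, +3 burnt (F count now 2)
Step 3: +1 fires, +2 burnt (F count now 1)
Step 4: +1 fires, +1 burnt (F count now 1)
Step 5: +2 fires, +1 burnt (F count now 2)
Step 6: +3 fires, +2 burnt (F count now 3)
Step 7: +4 fires, +3 burnt (F count now 4)
Step 8: +5 fires, +4 burnt (F count now 5)
Step 9: +2 fires, +5 burnt (F count now 2)
Step 10: +1 fires, +2 burnt (F count now 1)
Step 11: +1 fires, +1 burnt (F count now 1)
Step 12: +0 fires, +1 burnt (F count now 0)
Fire out after step 12
Initially T: 26, now '.': 35
Total burnt (originally-T cells now '.'): 25

Answer: 25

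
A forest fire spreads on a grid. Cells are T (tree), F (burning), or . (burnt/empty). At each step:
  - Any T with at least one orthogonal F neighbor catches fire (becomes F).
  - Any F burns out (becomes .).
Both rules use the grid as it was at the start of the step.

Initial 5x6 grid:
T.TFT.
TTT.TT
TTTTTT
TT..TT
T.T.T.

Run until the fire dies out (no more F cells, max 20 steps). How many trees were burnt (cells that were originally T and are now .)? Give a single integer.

Step 1: +2 fires, +1 burnt (F count now 2)
Step 2: +2 fires, +2 burnt (F count now 2)
Step 3: +4 fires, +2 burnt (F count now 4)
Step 4: +5 fires, +4 burnt (F count now 5)
Step 5: +5 fires, +5 burnt (F count now 5)
Step 6: +1 fires, +5 burnt (F count now 1)
Step 7: +1 fires, +1 burnt (F count now 1)
Step 8: +0 fires, +1 burnt (F count now 0)
Fire out after step 8
Initially T: 21, now '.': 29
Total burnt (originally-T cells now '.'): 20

Answer: 20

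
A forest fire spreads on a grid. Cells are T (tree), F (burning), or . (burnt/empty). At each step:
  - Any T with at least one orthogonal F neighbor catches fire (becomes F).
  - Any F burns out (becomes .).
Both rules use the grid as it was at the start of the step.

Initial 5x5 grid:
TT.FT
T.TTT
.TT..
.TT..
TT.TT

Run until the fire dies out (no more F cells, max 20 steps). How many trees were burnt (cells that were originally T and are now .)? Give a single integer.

Answer: 10

Derivation:
Step 1: +2 fires, +1 burnt (F count now 2)
Step 2: +2 fires, +2 burnt (F count now 2)
Step 3: +1 fires, +2 burnt (F count now 1)
Step 4: +2 fires, +1 burnt (F count now 2)
Step 5: +1 fires, +2 burnt (F count now 1)
Step 6: +1 fires, +1 burnt (F count now 1)
Step 7: +1 fires, +1 burnt (F count now 1)
Step 8: +0 fires, +1 burnt (F count now 0)
Fire out after step 8
Initially T: 15, now '.': 20
Total burnt (originally-T cells now '.'): 10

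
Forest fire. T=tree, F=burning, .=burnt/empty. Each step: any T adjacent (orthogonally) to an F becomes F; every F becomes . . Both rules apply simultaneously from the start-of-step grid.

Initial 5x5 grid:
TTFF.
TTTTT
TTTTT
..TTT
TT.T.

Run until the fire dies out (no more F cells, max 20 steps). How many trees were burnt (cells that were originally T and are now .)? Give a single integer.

Step 1: +3 fires, +2 burnt (F count now 3)
Step 2: +5 fires, +3 burnt (F count now 5)
Step 3: +5 fires, +5 burnt (F count now 5)
Step 4: +3 fires, +5 burnt (F count now 3)
Step 5: +0 fires, +3 burnt (F count now 0)
Fire out after step 5
Initially T: 18, now '.': 23
Total burnt (originally-T cells now '.'): 16

Answer: 16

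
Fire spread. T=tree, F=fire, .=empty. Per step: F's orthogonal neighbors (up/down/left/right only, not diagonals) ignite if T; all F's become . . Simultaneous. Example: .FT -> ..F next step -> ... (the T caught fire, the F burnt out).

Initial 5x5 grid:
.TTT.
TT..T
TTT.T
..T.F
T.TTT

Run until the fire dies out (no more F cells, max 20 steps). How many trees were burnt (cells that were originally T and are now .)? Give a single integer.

Step 1: +2 fires, +1 burnt (F count now 2)
Step 2: +2 fires, +2 burnt (F count now 2)
Step 3: +1 fires, +2 burnt (F count now 1)
Step 4: +1 fires, +1 burnt (F count now 1)
Step 5: +1 fires, +1 burnt (F count now 1)
Step 6: +1 fires, +1 burnt (F count now 1)
Step 7: +2 fires, +1 burnt (F count now 2)
Step 8: +2 fires, +2 burnt (F count now 2)
Step 9: +1 fires, +2 burnt (F count now 1)
Step 10: +1 fires, +1 burnt (F count now 1)
Step 11: +0 fires, +1 burnt (F count now 0)
Fire out after step 11
Initially T: 15, now '.': 24
Total burnt (originally-T cells now '.'): 14

Answer: 14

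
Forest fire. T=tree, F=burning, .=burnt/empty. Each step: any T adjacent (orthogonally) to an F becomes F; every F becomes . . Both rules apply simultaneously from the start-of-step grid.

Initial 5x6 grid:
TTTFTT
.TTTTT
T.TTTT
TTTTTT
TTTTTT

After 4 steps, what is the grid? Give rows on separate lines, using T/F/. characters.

Step 1: 3 trees catch fire, 1 burn out
  TTF.FT
  .TTFTT
  T.TTTT
  TTTTTT
  TTTTTT
Step 2: 5 trees catch fire, 3 burn out
  TF...F
  .TF.FT
  T.TFTT
  TTTTTT
  TTTTTT
Step 3: 6 trees catch fire, 5 burn out
  F.....
  .F...F
  T.F.FT
  TTTFTT
  TTTTTT
Step 4: 4 trees catch fire, 6 burn out
  ......
  ......
  T....F
  TTF.FT
  TTTFTT

......
......
T....F
TTF.FT
TTTFTT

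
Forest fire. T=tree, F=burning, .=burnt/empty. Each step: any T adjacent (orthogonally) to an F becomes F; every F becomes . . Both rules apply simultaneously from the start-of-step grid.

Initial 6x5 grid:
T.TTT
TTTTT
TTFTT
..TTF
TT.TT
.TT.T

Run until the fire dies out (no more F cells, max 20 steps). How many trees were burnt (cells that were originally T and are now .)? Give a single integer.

Step 1: +7 fires, +2 burnt (F count now 7)
Step 2: +7 fires, +7 burnt (F count now 7)
Step 3: +3 fires, +7 burnt (F count now 3)
Step 4: +1 fires, +3 burnt (F count now 1)
Step 5: +0 fires, +1 burnt (F count now 0)
Fire out after step 5
Initially T: 22, now '.': 26
Total burnt (originally-T cells now '.'): 18

Answer: 18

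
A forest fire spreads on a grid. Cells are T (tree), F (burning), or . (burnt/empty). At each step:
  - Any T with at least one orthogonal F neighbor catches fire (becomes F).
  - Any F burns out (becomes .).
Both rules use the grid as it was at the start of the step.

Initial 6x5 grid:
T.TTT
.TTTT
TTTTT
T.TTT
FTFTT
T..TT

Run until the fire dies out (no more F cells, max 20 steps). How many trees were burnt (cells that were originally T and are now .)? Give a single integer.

Step 1: +5 fires, +2 burnt (F count now 5)
Step 2: +5 fires, +5 burnt (F count now 5)
Step 3: +5 fires, +5 burnt (F count now 5)
Step 4: +4 fires, +5 burnt (F count now 4)
Step 5: +2 fires, +4 burnt (F count now 2)
Step 6: +1 fires, +2 burnt (F count now 1)
Step 7: +0 fires, +1 burnt (F count now 0)
Fire out after step 7
Initially T: 23, now '.': 29
Total burnt (originally-T cells now '.'): 22

Answer: 22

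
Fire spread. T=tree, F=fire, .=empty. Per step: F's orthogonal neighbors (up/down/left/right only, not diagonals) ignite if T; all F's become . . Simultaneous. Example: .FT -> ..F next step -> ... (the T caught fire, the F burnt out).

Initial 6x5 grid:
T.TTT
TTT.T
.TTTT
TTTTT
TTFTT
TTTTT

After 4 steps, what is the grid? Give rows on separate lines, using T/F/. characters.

Step 1: 4 trees catch fire, 1 burn out
  T.TTT
  TTT.T
  .TTTT
  TTFTT
  TF.FT
  TTFTT
Step 2: 7 trees catch fire, 4 burn out
  T.TTT
  TTT.T
  .TFTT
  TF.FT
  F...F
  TF.FT
Step 3: 7 trees catch fire, 7 burn out
  T.TTT
  TTF.T
  .F.FT
  F...F
  .....
  F...F
Step 4: 3 trees catch fire, 7 burn out
  T.FTT
  TF..T
  ....F
  .....
  .....
  .....

T.FTT
TF..T
....F
.....
.....
.....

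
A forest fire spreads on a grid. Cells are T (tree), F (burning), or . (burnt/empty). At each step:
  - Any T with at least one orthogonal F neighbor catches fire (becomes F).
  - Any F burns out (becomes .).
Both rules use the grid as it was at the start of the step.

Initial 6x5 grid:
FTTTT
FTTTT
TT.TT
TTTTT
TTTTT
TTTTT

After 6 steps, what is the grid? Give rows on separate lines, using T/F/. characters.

Step 1: 3 trees catch fire, 2 burn out
  .FTTT
  .FTTT
  FT.TT
  TTTTT
  TTTTT
  TTTTT
Step 2: 4 trees catch fire, 3 burn out
  ..FTT
  ..FTT
  .F.TT
  FTTTT
  TTTTT
  TTTTT
Step 3: 4 trees catch fire, 4 burn out
  ...FT
  ...FT
  ...TT
  .FTTT
  FTTTT
  TTTTT
Step 4: 6 trees catch fire, 4 burn out
  ....F
  ....F
  ...FT
  ..FTT
  .FTTT
  FTTTT
Step 5: 4 trees catch fire, 6 burn out
  .....
  .....
  ....F
  ...FT
  ..FTT
  .FTTT
Step 6: 3 trees catch fire, 4 burn out
  .....
  .....
  .....
  ....F
  ...FT
  ..FTT

.....
.....
.....
....F
...FT
..FTT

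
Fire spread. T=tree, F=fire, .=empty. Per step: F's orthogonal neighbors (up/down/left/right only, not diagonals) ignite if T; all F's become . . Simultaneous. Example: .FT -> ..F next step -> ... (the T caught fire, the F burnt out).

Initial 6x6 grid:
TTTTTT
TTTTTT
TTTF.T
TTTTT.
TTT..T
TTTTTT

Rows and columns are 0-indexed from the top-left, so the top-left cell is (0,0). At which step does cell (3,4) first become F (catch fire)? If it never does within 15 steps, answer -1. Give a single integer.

Step 1: cell (3,4)='T' (+3 fires, +1 burnt)
Step 2: cell (3,4)='F' (+6 fires, +3 burnt)
  -> target ignites at step 2
Step 3: cell (3,4)='.' (+7 fires, +6 burnt)
Step 4: cell (3,4)='.' (+7 fires, +7 burnt)
Step 5: cell (3,4)='.' (+4 fires, +7 burnt)
Step 6: cell (3,4)='.' (+2 fires, +4 burnt)
Step 7: cell (3,4)='.' (+1 fires, +2 burnt)
Step 8: cell (3,4)='.' (+1 fires, +1 burnt)
Step 9: cell (3,4)='.' (+0 fires, +1 burnt)
  fire out at step 9

2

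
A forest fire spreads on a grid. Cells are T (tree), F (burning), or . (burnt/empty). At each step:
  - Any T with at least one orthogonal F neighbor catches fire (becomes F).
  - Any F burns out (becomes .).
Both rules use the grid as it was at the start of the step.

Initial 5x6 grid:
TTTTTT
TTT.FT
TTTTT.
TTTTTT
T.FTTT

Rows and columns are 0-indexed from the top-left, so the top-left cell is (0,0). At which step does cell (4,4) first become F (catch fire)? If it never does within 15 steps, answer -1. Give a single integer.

Step 1: cell (4,4)='T' (+5 fires, +2 burnt)
Step 2: cell (4,4)='F' (+8 fires, +5 burnt)
  -> target ignites at step 2
Step 3: cell (4,4)='.' (+6 fires, +8 burnt)
Step 4: cell (4,4)='.' (+4 fires, +6 burnt)
Step 5: cell (4,4)='.' (+2 fires, +4 burnt)
Step 6: cell (4,4)='.' (+0 fires, +2 burnt)
  fire out at step 6

2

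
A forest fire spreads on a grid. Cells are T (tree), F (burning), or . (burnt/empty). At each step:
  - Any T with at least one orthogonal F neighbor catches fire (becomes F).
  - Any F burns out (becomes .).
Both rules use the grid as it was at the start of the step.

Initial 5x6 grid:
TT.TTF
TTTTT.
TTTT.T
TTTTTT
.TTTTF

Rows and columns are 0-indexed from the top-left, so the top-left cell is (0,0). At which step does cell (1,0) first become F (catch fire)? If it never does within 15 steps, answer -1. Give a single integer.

Step 1: cell (1,0)='T' (+3 fires, +2 burnt)
Step 2: cell (1,0)='T' (+5 fires, +3 burnt)
Step 3: cell (1,0)='T' (+3 fires, +5 burnt)
Step 4: cell (1,0)='T' (+4 fires, +3 burnt)
Step 5: cell (1,0)='T' (+3 fires, +4 burnt)
Step 6: cell (1,0)='F' (+4 fires, +3 burnt)
  -> target ignites at step 6
Step 7: cell (1,0)='.' (+2 fires, +4 burnt)
Step 8: cell (1,0)='.' (+0 fires, +2 burnt)
  fire out at step 8

6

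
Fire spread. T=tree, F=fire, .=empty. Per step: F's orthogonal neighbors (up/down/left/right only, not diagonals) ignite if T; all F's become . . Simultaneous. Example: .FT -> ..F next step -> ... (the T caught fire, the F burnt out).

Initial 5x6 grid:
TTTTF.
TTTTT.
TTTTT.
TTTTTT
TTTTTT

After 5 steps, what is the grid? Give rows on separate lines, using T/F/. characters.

Step 1: 2 trees catch fire, 1 burn out
  TTTF..
  TTTTF.
  TTTTT.
  TTTTTT
  TTTTTT
Step 2: 3 trees catch fire, 2 burn out
  TTF...
  TTTF..
  TTTTF.
  TTTTTT
  TTTTTT
Step 3: 4 trees catch fire, 3 burn out
  TF....
  TTF...
  TTTF..
  TTTTFT
  TTTTTT
Step 4: 6 trees catch fire, 4 burn out
  F.....
  TF....
  TTF...
  TTTF.F
  TTTTFT
Step 5: 5 trees catch fire, 6 burn out
  ......
  F.....
  TF....
  TTF...
  TTTF.F

......
F.....
TF....
TTF...
TTTF.F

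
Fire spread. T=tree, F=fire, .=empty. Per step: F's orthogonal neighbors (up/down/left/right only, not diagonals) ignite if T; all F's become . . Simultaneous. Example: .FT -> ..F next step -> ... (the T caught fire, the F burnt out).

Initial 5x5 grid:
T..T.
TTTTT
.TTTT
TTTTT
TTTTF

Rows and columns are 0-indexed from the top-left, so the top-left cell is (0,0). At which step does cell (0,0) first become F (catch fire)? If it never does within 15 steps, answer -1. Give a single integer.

Step 1: cell (0,0)='T' (+2 fires, +1 burnt)
Step 2: cell (0,0)='T' (+3 fires, +2 burnt)
Step 3: cell (0,0)='T' (+4 fires, +3 burnt)
Step 4: cell (0,0)='T' (+4 fires, +4 burnt)
Step 5: cell (0,0)='T' (+4 fires, +4 burnt)
Step 6: cell (0,0)='T' (+1 fires, +4 burnt)
Step 7: cell (0,0)='T' (+1 fires, +1 burnt)
Step 8: cell (0,0)='F' (+1 fires, +1 burnt)
  -> target ignites at step 8
Step 9: cell (0,0)='.' (+0 fires, +1 burnt)
  fire out at step 9

8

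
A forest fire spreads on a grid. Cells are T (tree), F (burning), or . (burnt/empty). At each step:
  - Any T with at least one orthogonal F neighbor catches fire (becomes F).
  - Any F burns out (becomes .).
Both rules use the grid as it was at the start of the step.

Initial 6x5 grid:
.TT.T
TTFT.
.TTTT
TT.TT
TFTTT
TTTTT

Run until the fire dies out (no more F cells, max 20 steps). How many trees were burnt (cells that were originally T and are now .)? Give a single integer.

Step 1: +8 fires, +2 burnt (F count now 8)
Step 2: +8 fires, +8 burnt (F count now 8)
Step 3: +4 fires, +8 burnt (F count now 4)
Step 4: +2 fires, +4 burnt (F count now 2)
Step 5: +0 fires, +2 burnt (F count now 0)
Fire out after step 5
Initially T: 23, now '.': 29
Total burnt (originally-T cells now '.'): 22

Answer: 22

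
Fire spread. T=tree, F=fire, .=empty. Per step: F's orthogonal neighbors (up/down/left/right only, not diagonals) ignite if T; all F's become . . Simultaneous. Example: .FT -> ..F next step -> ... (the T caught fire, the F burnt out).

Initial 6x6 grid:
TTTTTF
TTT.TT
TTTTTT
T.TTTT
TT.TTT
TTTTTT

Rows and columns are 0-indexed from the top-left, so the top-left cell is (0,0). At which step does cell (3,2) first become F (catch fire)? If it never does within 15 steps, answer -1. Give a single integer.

Step 1: cell (3,2)='T' (+2 fires, +1 burnt)
Step 2: cell (3,2)='T' (+3 fires, +2 burnt)
Step 3: cell (3,2)='T' (+3 fires, +3 burnt)
Step 4: cell (3,2)='T' (+5 fires, +3 burnt)
Step 5: cell (3,2)='T' (+6 fires, +5 burnt)
Step 6: cell (3,2)='F' (+5 fires, +6 burnt)
  -> target ignites at step 6
Step 7: cell (3,2)='.' (+2 fires, +5 burnt)
Step 8: cell (3,2)='.' (+2 fires, +2 burnt)
Step 9: cell (3,2)='.' (+2 fires, +2 burnt)
Step 10: cell (3,2)='.' (+2 fires, +2 burnt)
Step 11: cell (3,2)='.' (+0 fires, +2 burnt)
  fire out at step 11

6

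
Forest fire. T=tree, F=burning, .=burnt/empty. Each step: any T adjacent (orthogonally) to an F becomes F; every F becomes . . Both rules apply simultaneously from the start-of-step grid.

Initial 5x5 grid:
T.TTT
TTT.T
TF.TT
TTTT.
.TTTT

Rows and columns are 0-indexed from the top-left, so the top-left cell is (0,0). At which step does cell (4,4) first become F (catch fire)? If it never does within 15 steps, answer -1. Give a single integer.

Step 1: cell (4,4)='T' (+3 fires, +1 burnt)
Step 2: cell (4,4)='T' (+5 fires, +3 burnt)
Step 3: cell (4,4)='T' (+4 fires, +5 burnt)
Step 4: cell (4,4)='T' (+3 fires, +4 burnt)
Step 5: cell (4,4)='F' (+3 fires, +3 burnt)
  -> target ignites at step 5
Step 6: cell (4,4)='.' (+1 fires, +3 burnt)
Step 7: cell (4,4)='.' (+0 fires, +1 burnt)
  fire out at step 7

5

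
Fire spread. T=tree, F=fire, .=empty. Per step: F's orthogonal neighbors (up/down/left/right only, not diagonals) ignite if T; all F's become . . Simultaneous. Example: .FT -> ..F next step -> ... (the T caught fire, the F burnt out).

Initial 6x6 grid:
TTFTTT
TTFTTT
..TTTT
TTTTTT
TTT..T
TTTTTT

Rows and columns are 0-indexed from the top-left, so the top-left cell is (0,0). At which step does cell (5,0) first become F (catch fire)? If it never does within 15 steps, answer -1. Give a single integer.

Step 1: cell (5,0)='T' (+5 fires, +2 burnt)
Step 2: cell (5,0)='T' (+6 fires, +5 burnt)
Step 3: cell (5,0)='T' (+6 fires, +6 burnt)
Step 4: cell (5,0)='T' (+5 fires, +6 burnt)
Step 5: cell (5,0)='T' (+4 fires, +5 burnt)
Step 6: cell (5,0)='F' (+3 fires, +4 burnt)
  -> target ignites at step 6
Step 7: cell (5,0)='.' (+1 fires, +3 burnt)
Step 8: cell (5,0)='.' (+0 fires, +1 burnt)
  fire out at step 8

6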